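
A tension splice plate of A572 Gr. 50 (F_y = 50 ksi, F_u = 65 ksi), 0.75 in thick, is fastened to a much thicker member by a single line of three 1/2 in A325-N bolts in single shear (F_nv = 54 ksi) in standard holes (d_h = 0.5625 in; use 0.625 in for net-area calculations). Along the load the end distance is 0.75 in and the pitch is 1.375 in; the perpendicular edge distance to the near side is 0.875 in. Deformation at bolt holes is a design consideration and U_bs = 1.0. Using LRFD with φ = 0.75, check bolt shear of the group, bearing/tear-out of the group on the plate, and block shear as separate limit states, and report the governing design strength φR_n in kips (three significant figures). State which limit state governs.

Bolt shear: A_b = π·0.5²/4 = 0.1963 in²; R_n = 54 × 0.1963 × 3 × 1 = 31.81 kips → 0.75 × 31.81 = 23.9 kips.
Bearing: edge l_c = 0.4688, r_n = 27.42 kips; interior l_c = 0.8125, r_n = 47.53 kips; R_n = 27.42 + 2·47.53 = 122.5 kips → 91.9 kips.
Block shear: A_gv = 2.625, A_nv = 1.453, A_nt = 0.4219 in²; R_n = min(0.6F_uA_nv, 0.6F_yA_gv) + U_bs·F_u·A_nt = 84.09 kips → 63.1 kips.
Bolt shear governs: 23.9 kips.

23.9 kips (bolt shear governs)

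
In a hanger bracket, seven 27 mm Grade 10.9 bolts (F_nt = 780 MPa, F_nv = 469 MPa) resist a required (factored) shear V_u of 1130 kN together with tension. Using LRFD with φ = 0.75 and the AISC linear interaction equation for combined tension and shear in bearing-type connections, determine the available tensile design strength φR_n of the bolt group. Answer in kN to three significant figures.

1170 kN

A_b = π·27²/4 = 572.6 mm²; f_rv = 1130 × 1000 / (7 × 572.6) = 281.9 MPa.
F'_nt = 1.3 F_nt − (F_nt / φF_nv) f_rv = 1.3·780 − (780/(0.75·469))·281.9 = 388.8 MPa, capped at F_nt → F'_nt = 388.8 MPa.
R_n = F'_nt · A_b · n = 388.8 × 572.6 × 7 / 1000 = 1558 kN.
Design strength φR_n = 0.75 × 1558 = 1170 kN.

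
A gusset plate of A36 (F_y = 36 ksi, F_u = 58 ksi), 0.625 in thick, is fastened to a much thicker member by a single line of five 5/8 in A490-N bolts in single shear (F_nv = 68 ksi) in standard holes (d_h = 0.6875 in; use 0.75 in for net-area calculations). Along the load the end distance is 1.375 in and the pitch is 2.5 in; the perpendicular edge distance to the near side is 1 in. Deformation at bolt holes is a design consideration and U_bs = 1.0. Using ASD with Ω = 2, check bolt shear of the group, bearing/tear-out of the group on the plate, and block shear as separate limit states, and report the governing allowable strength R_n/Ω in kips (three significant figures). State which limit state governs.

Bolt shear: A_b = π·0.625²/4 = 0.3068 in²; R_n = 68 × 0.3068 × 5 × 1 = 104.3 kips → 104.3 / 2 = 52.2 kips.
Bearing: edge l_c = 1.031, r_n = 44.86 kips; interior l_c = 1.812, r_n = 54.38 kips; R_n = 44.86 + 4·54.38 = 262.4 kips → 131 kips.
Block shear: A_gv = 7.109, A_nv = 5, A_nt = 0.3906 in²; R_n = min(0.6F_uA_nv, 0.6F_yA_gv) + U_bs·F_u·A_nt = 176.2 kips → 88.1 kips.
Bolt shear governs: 52.2 kips.

52.2 kips (bolt shear governs)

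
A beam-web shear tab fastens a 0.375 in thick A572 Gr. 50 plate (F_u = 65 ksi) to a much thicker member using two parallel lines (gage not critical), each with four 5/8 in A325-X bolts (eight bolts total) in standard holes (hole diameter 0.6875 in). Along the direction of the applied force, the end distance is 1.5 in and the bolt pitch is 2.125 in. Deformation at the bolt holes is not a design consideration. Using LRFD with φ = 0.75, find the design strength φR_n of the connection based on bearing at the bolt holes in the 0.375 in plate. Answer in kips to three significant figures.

Per bolt r_n = 1.5 l_c t F_u ≤ 3.0 d t F_u; upper limit = 3.0 × 0.625 × 0.375 × 65 = 45.7 kips.
Edge bolt: l_c = 1.5 − 0.6875/2 = 1.156 in → 1.5 × 1.156 × 0.375 × 65 = 42.28 → r_n = 42.28 kips.
Interior bolts: l_c = 2.125 − 0.6875 = 1.438 in → 1.5 × 1.438 × 0.375 × 65 = 52.56 → r_n = 45.7 kips.
R_n = 2 × 42.28 + 6 × 45.7 = 358.8 kips.
Design strength φR_n = 0.75 × 358.8 = 269 kips.

269 kips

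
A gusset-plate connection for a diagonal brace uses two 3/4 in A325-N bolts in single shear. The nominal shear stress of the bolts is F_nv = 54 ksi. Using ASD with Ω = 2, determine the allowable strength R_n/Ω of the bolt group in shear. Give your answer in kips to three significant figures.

A_b = π × 0.75² / 4 = 0.4418 in².
R_n = F_nv · A_b · n · n_s = 54 × 0.4418 × 2 × 1 = 47.71 kips.
Allowable strength R_n/Ω = 47.71 / 2 = 23.9 kips.

23.9 kips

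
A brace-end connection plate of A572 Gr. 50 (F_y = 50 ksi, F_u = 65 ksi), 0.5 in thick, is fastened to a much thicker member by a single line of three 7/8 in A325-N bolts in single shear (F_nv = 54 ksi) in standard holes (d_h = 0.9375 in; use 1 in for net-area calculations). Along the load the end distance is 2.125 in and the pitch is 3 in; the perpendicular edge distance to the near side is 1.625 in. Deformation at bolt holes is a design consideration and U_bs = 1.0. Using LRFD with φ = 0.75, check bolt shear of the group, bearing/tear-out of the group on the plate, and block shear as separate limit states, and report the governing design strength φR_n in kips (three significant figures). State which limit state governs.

73.1 kips (bolt shear governs)

Bolt shear: A_b = π·0.875²/4 = 0.6013 in²; R_n = 54 × 0.6013 × 3 × 1 = 97.41 kips → 0.75 × 97.41 = 73.1 kips.
Bearing: edge l_c = 1.656, r_n = 64.59 kips; interior l_c = 2.062, r_n = 68.25 kips; R_n = 64.59 + 2·68.25 = 201.1 kips → 151 kips.
Block shear: A_gv = 4.062, A_nv = 2.812, A_nt = 0.5625 in²; R_n = min(0.6F_uA_nv, 0.6F_yA_gv) + U_bs·F_u·A_nt = 146.2 kips → 110 kips.
Bolt shear governs: 73.1 kips.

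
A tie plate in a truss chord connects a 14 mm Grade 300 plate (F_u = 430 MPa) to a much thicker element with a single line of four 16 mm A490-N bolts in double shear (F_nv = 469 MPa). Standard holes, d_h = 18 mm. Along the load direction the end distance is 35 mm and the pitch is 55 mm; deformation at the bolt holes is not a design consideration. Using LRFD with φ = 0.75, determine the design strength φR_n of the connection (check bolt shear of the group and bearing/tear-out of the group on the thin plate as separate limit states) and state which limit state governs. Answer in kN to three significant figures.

566 kN (bolt shear governs)

Bolt shear: A_b = π·16²/4 = 201.1 mm²; R_n = 469 × 201.1 × 4 × 2 / 1000 = 754.4 kN → 0.75 × 754.4 = 566 kN.
Bearing (1.5 l_c t F_u ≤ 3.0 d t F_u): upper limit = 3.0·16·14·430 / 1000 = 289 kN.
  Edge l_c = 35 − 18/2 = 26 → r_n = 234.8 kN; interior l_c = 55 − 18 = 37 → r_n = 289 kN.
  R_n,bearing = 1·234.8 + 3·289 = 1102 kN → 0.75 × 1102 = 826 kN.
Bolt shear governs: 566 kN.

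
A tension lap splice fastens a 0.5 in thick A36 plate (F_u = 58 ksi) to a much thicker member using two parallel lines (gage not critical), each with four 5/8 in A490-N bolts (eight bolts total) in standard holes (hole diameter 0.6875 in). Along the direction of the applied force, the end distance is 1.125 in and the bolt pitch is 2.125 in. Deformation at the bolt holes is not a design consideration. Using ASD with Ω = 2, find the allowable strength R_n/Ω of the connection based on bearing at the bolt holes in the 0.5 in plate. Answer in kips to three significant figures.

Per bolt r_n = 1.5 l_c t F_u ≤ 3.0 d t F_u; upper limit = 3.0 × 0.625 × 0.5 × 58 = 54.38 kips.
Edge bolt: l_c = 1.125 − 0.6875/2 = 0.7812 in → 1.5 × 0.7812 × 0.5 × 58 = 33.98 → r_n = 33.98 kips.
Interior bolts: l_c = 2.125 − 0.6875 = 1.438 in → 1.5 × 1.438 × 0.5 × 58 = 62.53 → r_n = 54.38 kips.
R_n = 2 × 33.98 + 6 × 54.38 = 394.2 kips.
Allowable strength R_n/Ω = 394.2 / 2 = 197 kips.

197 kips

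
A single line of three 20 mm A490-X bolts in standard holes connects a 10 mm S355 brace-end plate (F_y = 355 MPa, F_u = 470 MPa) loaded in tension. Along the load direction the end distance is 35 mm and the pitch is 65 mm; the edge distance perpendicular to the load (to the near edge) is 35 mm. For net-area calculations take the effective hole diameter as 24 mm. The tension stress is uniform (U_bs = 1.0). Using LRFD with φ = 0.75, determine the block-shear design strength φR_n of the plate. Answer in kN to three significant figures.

303 kN

Shear plane L_v = 35 + 2·65 = 165 mm; A_gv = 165 × 10 = 1650 mm².
A_nv = (165 − 2.5·24) × 10 = 1050 mm².
A_nt = (35 − 0.5·24) × 10 = 230 mm².
0.6 F_u A_nv = 296.1 kN; 0.6 F_y A_gv = 351.4 kN → shear rupture governs the shear term.
R_n = 296.1 + 1.0 × 470 × 230 / 1000 = 404.2 kN.
Design strength φR_n = 0.75 × 404.2 = 303 kN.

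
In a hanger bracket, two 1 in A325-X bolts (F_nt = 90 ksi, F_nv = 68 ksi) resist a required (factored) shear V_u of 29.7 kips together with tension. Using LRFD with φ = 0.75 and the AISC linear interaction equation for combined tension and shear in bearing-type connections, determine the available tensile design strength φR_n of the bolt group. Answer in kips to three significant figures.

98.5 kips

A_b = π·1²/4 = 0.7854 in²; f_rv = 29.7 / (2 × 0.7854) = 18.91 ksi.
F'_nt = 1.3 F_nt − (F_nt / φF_nv) f_rv = 1.3·90 − (90/(0.75·68))·18.91 = 83.63 ksi, capped at F_nt → F'_nt = 83.63 ksi.
R_n = F'_nt · A_b · n = 83.63 × 0.7854 × 2 = 131.4 kips.
Design strength φR_n = 0.75 × 131.4 = 98.5 kips.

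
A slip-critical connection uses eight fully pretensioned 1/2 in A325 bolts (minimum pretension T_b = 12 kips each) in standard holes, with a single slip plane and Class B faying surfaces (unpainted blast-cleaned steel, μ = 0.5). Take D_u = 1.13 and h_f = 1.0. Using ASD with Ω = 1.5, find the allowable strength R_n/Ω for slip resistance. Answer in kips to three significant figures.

R_n = μ · D_u · h_f · T_b · n_s · n_b = 0.5 × 1.13 × 1.0 × 12 × 1 × 8 = 54.24 kips.
Allowable strength R_n/Ω = 54.24 / 1.5 = 36.2 kips.

36.2 kips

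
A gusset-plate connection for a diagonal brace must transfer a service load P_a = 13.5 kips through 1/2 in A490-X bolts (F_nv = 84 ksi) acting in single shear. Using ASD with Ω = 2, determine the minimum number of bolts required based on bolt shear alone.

A_b = π·0.5²/4 = 0.1963 in².
Per-bolt allowable strength R_n/Ω = 84 × 0.1963 × 1 / 2 = 8.247 kips.
n ≥ 13.5 / 8.247 = 1.637 → use 2 bolts.

2 bolts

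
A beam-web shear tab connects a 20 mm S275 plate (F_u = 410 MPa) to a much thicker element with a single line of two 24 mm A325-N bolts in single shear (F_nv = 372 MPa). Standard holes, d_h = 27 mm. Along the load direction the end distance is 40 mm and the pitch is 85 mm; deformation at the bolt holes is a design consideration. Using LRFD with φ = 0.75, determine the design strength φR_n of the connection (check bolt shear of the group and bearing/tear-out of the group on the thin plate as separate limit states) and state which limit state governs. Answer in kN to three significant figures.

Bolt shear: A_b = π·24²/4 = 452.4 mm²; R_n = 372 × 452.4 × 2 × 1 / 1000 = 336.6 kN → 0.75 × 336.6 = 252 kN.
Bearing (1.2 l_c t F_u ≤ 2.4 d t F_u): upper limit = 2.4·24·20·410 / 1000 = 472.3 kN.
  Edge l_c = 40 − 27/2 = 26.5 → r_n = 260.8 kN; interior l_c = 85 − 27 = 58 → r_n = 472.3 kN.
  R_n,bearing = 1·260.8 + 1·472.3 = 733.1 kN → 0.75 × 733.1 = 550 kN.
Bolt shear governs: 252 kN.

252 kN (bolt shear governs)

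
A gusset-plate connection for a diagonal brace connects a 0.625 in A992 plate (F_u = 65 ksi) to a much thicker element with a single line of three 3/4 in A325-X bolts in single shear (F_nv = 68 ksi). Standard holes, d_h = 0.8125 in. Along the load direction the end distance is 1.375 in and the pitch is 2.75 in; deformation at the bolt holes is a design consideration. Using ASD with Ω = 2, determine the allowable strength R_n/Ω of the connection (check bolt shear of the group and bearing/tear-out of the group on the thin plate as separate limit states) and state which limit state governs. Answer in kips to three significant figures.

Bolt shear: A_b = π·0.75²/4 = 0.4418 in²; R_n = 68 × 0.4418 × 3 × 1 = 90.12 kips → 90.12 / 2 = 45.1 kips.
Bearing (1.2 l_c t F_u ≤ 2.4 d t F_u): upper limit = 2.4·0.75·0.625·65 = 73.12 kips.
  Edge l_c = 1.375 − 0.8125/2 = 0.9688 → r_n = 47.23 kips; interior l_c = 2.75 − 0.8125 = 1.938 → r_n = 73.12 kips.
  R_n,bearing = 1·47.23 + 2·73.12 = 193.5 kips → 193.5 / 2 = 96.7 kips.
Bolt shear governs: 45.1 kips.

45.1 kips (bolt shear governs)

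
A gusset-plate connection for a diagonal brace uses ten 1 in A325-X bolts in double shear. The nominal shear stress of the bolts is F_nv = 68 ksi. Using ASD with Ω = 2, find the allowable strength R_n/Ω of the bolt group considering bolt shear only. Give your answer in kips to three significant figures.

534 kips

A_b = π × 1² / 4 = 0.7854 in².
R_n = F_nv · A_b · n · n_s = 68 × 0.7854 × 10 × 2 = 1068 kips.
Allowable strength R_n/Ω = 1068 / 2 = 534 kips.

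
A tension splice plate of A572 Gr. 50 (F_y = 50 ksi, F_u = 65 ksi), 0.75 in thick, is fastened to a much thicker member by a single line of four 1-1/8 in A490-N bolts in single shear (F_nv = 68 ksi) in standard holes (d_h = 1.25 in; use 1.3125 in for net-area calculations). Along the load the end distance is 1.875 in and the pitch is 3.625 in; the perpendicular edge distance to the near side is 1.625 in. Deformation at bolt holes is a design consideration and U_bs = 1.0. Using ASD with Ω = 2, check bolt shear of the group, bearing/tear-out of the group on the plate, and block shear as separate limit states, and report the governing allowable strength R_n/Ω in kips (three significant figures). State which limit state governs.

Bolt shear: A_b = π·1.125²/4 = 0.994 in²; R_n = 68 × 0.994 × 4 × 1 = 270.4 kips → 270.4 / 2 = 135 kips.
Bearing: edge l_c = 1.25, r_n = 73.12 kips; interior l_c = 2.375, r_n = 131.6 kips; R_n = 73.12 + 3·131.6 = 468 kips → 234 kips.
Block shear: A_gv = 9.562, A_nv = 6.117, A_nt = 0.7266 in²; R_n = min(0.6F_uA_nv, 0.6F_yA_gv) + U_bs·F_u·A_nt = 285.8 kips → 143 kips.
Bolt shear governs: 135 kips.

135 kips (bolt shear governs)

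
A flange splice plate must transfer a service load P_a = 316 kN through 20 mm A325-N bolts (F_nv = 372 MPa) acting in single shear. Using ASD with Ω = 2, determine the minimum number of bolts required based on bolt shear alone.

6 bolts

A_b = π·20²/4 = 314.2 mm².
Per-bolt allowable strength R_n/Ω = 372 × 314.2 × 1 / 1000 / 2 = 58.43 kN.
n ≥ 316 / 58.43 = 5.408 → use 6 bolts.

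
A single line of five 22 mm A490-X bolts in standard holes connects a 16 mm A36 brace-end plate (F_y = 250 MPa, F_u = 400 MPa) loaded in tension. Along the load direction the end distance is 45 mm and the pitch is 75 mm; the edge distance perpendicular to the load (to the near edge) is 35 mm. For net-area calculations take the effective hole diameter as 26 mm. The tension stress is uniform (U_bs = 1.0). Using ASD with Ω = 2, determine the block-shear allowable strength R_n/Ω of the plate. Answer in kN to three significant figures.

484 kN

Shear plane L_v = 45 + 4·75 = 345 mm; A_gv = 345 × 16 = 5520 mm².
A_nv = (345 − 4.5·26) × 16 = 3648 mm².
A_nt = (35 − 0.5·26) × 16 = 352 mm².
0.6 F_u A_nv = 875.5 kN; 0.6 F_y A_gv = 828 kN → shear yielding governs the shear term.
R_n = 828 + 1.0 × 400 × 352 / 1000 = 968.8 kN.
Allowable strength R_n/Ω = 968.8 / 2 = 484 kN.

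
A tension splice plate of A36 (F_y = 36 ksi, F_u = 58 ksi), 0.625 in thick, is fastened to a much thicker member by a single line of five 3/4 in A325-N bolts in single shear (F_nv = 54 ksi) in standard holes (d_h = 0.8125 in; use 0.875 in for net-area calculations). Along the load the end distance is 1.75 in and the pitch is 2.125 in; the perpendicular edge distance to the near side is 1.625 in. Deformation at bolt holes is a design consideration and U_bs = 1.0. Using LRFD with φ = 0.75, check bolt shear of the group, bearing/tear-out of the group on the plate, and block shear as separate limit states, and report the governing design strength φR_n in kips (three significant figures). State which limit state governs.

89.5 kips (bolt shear governs)

Bolt shear: A_b = π·0.75²/4 = 0.4418 in²; R_n = 54 × 0.4418 × 5 × 1 = 119.3 kips → 0.75 × 119.3 = 89.5 kips.
Bearing: edge l_c = 1.344, r_n = 58.45 kips; interior l_c = 1.312, r_n = 57.09 kips; R_n = 58.45 + 4·57.09 = 286.8 kips → 215 kips.
Block shear: A_gv = 6.406, A_nv = 3.945, A_nt = 0.7422 in²; R_n = min(0.6F_uA_nv, 0.6F_yA_gv) + U_bs·F_u·A_nt = 180.3 kips → 135 kips.
Bolt shear governs: 89.5 kips.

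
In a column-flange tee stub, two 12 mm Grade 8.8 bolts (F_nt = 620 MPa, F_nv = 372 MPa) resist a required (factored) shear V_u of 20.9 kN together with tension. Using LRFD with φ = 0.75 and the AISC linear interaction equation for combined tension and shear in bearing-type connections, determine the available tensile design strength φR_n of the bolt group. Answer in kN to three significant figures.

A_b = π·12²/4 = 113.1 mm²; f_rv = 20.9 × 1000 / (2 × 113.1) = 92.4 MPa.
F'_nt = 1.3 F_nt − (F_nt / φF_nv) f_rv = 1.3·620 − (620/(0.75·372))·92.4 = 600.7 MPa, capped at F_nt → F'_nt = 600.7 MPa.
R_n = F'_nt · A_b · n = 600.7 × 113.1 × 2 / 1000 = 135.9 kN.
Design strength φR_n = 0.75 × 135.9 = 102 kN.

102 kN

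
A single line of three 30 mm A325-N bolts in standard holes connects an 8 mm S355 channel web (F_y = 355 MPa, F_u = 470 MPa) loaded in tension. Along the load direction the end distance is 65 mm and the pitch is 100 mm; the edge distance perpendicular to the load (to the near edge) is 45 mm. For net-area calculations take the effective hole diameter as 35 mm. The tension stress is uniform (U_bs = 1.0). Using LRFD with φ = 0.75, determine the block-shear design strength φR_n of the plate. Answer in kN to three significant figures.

378 kN

Shear plane L_v = 65 + 2·100 = 265 mm; A_gv = 265 × 8 = 2120 mm².
A_nv = (265 − 2.5·35) × 8 = 1420 mm².
A_nt = (45 − 0.5·35) × 8 = 220 mm².
0.6 F_u A_nv = 400.4 kN; 0.6 F_y A_gv = 451.6 kN → shear rupture governs the shear term.
R_n = 400.4 + 1.0 × 470 × 220 / 1000 = 503.8 kN.
Design strength φR_n = 0.75 × 503.8 = 378 kN.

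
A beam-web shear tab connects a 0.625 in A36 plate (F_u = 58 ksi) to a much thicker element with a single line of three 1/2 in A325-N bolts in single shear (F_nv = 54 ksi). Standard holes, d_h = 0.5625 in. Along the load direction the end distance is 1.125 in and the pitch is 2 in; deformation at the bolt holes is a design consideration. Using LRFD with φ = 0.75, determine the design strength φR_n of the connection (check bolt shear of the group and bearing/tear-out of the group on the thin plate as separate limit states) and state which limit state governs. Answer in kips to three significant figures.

23.9 kips (bolt shear governs)

Bolt shear: A_b = π·0.5²/4 = 0.1963 in²; R_n = 54 × 0.1963 × 3 × 1 = 31.81 kips → 0.75 × 31.81 = 23.9 kips.
Bearing (1.2 l_c t F_u ≤ 2.4 d t F_u): upper limit = 2.4·0.5·0.625·58 = 43.5 kips.
  Edge l_c = 1.125 − 0.5625/2 = 0.8438 → r_n = 36.7 kips; interior l_c = 2 − 0.5625 = 1.438 → r_n = 43.5 kips.
  R_n,bearing = 1·36.7 + 2·43.5 = 123.7 kips → 0.75 × 123.7 = 92.8 kips.
Bolt shear governs: 23.9 kips.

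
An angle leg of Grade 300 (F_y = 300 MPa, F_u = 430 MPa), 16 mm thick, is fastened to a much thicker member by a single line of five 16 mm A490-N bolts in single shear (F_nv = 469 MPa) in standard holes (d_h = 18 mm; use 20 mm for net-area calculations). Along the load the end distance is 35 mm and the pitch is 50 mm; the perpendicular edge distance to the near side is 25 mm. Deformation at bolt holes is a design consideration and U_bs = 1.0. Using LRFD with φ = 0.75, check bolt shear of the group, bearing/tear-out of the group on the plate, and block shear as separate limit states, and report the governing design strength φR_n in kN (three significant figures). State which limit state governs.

354 kN (bolt shear governs)

Bolt shear: A_b = π·16²/4 = 201.1 mm²; R_n = 469 × 201.1 × 5 × 1 / 1000 = 471.5 kN → 0.75 × 471.5 = 354 kN.
Bearing: edge l_c = 26, r_n = 214.7 kN; interior l_c = 32, r_n = 264.2 kN; R_n = 214.7 + 4·264.2 = 1271 kN → 954 kN.
Block shear: A_gv = 3760, A_nv = 2320, A_nt = 240 mm²; R_n = min(0.6F_uA_nv, 0.6F_yA_gv) + U_bs·F_u·A_nt = 701.8 kN → 526 kN.
Bolt shear governs: 354 kN.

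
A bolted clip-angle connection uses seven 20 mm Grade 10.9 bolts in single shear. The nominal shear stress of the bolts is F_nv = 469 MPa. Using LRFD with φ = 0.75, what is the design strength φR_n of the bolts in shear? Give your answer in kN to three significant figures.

A_b = π × 20² / 4 = 314.2 mm².
R_n = F_nv · A_b · n · n_s = 469 × 314.2 × 7 × 1 / 1000 = 1031 kN.
Design strength φR_n = 0.75 × 1031 = 774 kN.

774 kN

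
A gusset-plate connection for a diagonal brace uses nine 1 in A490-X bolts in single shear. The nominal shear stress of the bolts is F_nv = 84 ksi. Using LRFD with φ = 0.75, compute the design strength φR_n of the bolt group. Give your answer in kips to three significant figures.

A_b = π × 1² / 4 = 0.7854 in².
R_n = F_nv · A_b · n · n_s = 84 × 0.7854 × 9 × 1 = 593.8 kips.
Design strength φR_n = 0.75 × 593.8 = 445 kips.

445 kips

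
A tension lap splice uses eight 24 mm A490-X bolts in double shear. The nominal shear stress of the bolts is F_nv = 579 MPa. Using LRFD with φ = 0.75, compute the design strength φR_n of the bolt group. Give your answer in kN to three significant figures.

A_b = π × 24² / 4 = 452.4 mm².
R_n = F_nv · A_b · n · n_s = 579 × 452.4 × 8 × 2 / 1000 = 4191 kN.
Design strength φR_n = 0.75 × 4191 = 3140 kN.

3140 kN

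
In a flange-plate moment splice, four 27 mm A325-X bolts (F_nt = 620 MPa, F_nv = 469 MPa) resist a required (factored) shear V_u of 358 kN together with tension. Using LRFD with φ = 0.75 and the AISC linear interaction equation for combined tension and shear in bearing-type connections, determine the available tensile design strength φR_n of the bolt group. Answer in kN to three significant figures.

911 kN

A_b = π·27²/4 = 572.6 mm²; f_rv = 358 × 1000 / (4 × 572.6) = 156.3 MPa.
F'_nt = 1.3 F_nt − (F_nt / φF_nv) f_rv = 1.3·620 − (620/(0.75·469))·156.3 = 530.5 MPa, capped at F_nt → F'_nt = 530.5 MPa.
R_n = F'_nt · A_b · n = 530.5 × 572.6 × 4 / 1000 = 1215 kN.
Design strength φR_n = 0.75 × 1215 = 911 kN.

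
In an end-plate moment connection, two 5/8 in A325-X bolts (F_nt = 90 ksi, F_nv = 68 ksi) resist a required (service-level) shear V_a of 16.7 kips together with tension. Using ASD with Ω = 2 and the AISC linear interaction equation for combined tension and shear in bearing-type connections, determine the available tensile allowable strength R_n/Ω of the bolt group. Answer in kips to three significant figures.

A_b = π·0.625²/4 = 0.3068 in²; f_rv = 16.7 / (2 × 0.3068) = 27.22 ksi.
F'_nt = 1.3 F_nt − (Ω F_nt / F_nv) f_rv = 1.3·90 − (2·90/68)·27.22 = 44.96 ksi, capped at F_nt → F'_nt = 44.96 ksi.
R_n = F'_nt · A_b · n = 44.96 × 0.3068 × 2 = 27.58 kips.
Allowable strength R_n/Ω = 27.58 / 2 = 13.8 kips.

13.8 kips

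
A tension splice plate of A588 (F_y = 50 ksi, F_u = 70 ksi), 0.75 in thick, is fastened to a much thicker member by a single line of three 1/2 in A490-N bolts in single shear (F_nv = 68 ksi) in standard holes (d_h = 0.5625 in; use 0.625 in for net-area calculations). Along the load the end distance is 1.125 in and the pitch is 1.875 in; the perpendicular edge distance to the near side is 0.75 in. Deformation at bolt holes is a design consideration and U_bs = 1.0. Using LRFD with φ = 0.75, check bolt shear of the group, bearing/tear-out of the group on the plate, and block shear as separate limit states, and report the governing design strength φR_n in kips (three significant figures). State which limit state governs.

Bolt shear: A_b = π·0.5²/4 = 0.1963 in²; R_n = 68 × 0.1963 × 3 × 1 = 40.06 kips → 0.75 × 40.06 = 30 kips.
Bearing: edge l_c = 0.8438, r_n = 53.16 kips; interior l_c = 1.312, r_n = 63 kips; R_n = 53.16 + 2·63 = 179.2 kips → 134 kips.
Block shear: A_gv = 3.656, A_nv = 2.484, A_nt = 0.3281 in²; R_n = min(0.6F_uA_nv, 0.6F_yA_gv) + U_bs·F_u·A_nt = 127.3 kips → 95.5 kips.
Bolt shear governs: 30 kips.

30 kips (bolt shear governs)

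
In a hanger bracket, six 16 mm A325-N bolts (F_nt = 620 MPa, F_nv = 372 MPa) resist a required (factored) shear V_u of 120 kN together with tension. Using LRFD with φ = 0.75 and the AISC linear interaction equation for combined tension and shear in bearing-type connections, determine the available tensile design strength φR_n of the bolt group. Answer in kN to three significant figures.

A_b = π·16²/4 = 201.1 mm²; f_rv = 120 × 1000 / (6 × 201.1) = 99.47 MPa.
F'_nt = 1.3 F_nt − (F_nt / φF_nv) f_rv = 1.3·620 − (620/(0.75·372))·99.47 = 585 MPa, capped at F_nt → F'_nt = 585 MPa.
R_n = F'_nt · A_b · n = 585 × 201.1 × 6 / 1000 = 705.7 kN.
Design strength φR_n = 0.75 × 705.7 = 529 kN.

529 kN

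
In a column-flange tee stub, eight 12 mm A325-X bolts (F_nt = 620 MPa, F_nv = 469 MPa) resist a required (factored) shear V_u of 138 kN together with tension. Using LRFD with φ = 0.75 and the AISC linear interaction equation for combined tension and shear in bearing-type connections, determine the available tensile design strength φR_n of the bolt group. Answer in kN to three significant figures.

A_b = π·12²/4 = 113.1 mm²; f_rv = 138 × 1000 / (8 × 113.1) = 152.5 MPa.
F'_nt = 1.3 F_nt − (F_nt / φF_nv) f_rv = 1.3·620 − (620/(0.75·469))·152.5 = 537.2 MPa, capped at F_nt → F'_nt = 537.2 MPa.
R_n = F'_nt · A_b · n = 537.2 × 113.1 × 8 / 1000 = 486 kN.
Design strength φR_n = 0.75 × 486 = 365 kN.

365 kN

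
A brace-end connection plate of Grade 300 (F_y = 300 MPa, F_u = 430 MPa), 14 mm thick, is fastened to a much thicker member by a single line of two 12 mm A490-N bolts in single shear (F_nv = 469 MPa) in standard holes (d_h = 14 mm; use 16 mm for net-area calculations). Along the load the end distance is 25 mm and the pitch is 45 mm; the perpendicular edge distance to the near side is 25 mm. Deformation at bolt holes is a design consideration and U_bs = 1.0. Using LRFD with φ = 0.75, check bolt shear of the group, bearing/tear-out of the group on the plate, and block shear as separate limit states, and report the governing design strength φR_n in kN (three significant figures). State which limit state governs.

79.6 kN (bolt shear governs)

Bolt shear: A_b = π·12²/4 = 113.1 mm²; R_n = 469 × 113.1 × 2 × 1 / 1000 = 106.1 kN → 0.75 × 106.1 = 79.6 kN.
Bearing: edge l_c = 18, r_n = 130 kN; interior l_c = 31, r_n = 173.4 kN; R_n = 130 + 1·173.4 = 303.4 kN → 228 kN.
Block shear: A_gv = 980, A_nv = 644, A_nt = 238 mm²; R_n = min(0.6F_uA_nv, 0.6F_yA_gv) + U_bs·F_u·A_nt = 268.5 kN → 201 kN.
Bolt shear governs: 79.6 kN.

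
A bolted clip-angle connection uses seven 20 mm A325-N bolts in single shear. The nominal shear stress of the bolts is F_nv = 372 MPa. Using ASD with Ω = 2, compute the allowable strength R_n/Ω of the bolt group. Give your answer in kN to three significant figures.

409 kN

A_b = π × 20² / 4 = 314.2 mm².
R_n = F_nv · A_b · n · n_s = 372 × 314.2 × 7 × 1 / 1000 = 818.1 kN.
Allowable strength R_n/Ω = 818.1 / 2 = 409 kN.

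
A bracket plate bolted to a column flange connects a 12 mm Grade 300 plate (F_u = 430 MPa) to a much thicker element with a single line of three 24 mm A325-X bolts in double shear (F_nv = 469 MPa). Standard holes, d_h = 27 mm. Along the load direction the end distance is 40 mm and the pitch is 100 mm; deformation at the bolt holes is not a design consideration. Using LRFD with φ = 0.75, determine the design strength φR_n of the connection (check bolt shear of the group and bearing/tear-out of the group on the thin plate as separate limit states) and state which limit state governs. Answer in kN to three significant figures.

711 kN (bearing governs)

Bolt shear: A_b = π·24²/4 = 452.4 mm²; R_n = 469 × 452.4 × 3 × 2 / 1000 = 1273 kN → 0.75 × 1273 = 955 kN.
Bearing (1.5 l_c t F_u ≤ 3.0 d t F_u): upper limit = 3.0·24·12·430 / 1000 = 371.5 kN.
  Edge l_c = 40 − 27/2 = 26.5 → r_n = 205.1 kN; interior l_c = 100 − 27 = 73 → r_n = 371.5 kN.
  R_n,bearing = 1·205.1 + 2·371.5 = 948.1 kN → 0.75 × 948.1 = 711 kN.
Bearing governs: 711 kN.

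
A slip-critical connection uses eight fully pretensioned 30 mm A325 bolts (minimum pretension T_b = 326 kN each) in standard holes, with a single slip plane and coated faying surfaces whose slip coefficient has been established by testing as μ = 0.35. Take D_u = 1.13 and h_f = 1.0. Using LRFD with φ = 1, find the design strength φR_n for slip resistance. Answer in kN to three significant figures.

1030 kN

R_n = μ · D_u · h_f · T_b · n_s · n_b = 0.35 × 1.13 × 1.0 × 326 × 1 × 8 = 1031 kN.
Design strength φR_n = 1 × 1031 = 1030 kN.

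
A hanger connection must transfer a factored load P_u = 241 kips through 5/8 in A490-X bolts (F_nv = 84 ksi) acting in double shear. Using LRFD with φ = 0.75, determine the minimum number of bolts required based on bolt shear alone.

7 bolts

A_b = π·0.625²/4 = 0.3068 in².
Per-bolt design strength φR_n = 0.75 × 84 × 0.3068 × 2 = 38.66 kips.
n ≥ 241 / 38.66 = 6.234 → use 7 bolts.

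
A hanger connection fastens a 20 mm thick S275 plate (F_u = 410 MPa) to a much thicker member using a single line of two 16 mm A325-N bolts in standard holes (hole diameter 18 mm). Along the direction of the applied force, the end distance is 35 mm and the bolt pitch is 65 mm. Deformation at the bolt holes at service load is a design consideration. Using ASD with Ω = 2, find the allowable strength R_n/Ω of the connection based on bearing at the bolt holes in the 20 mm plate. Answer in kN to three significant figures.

Per bolt r_n = 1.2 l_c t F_u ≤ 2.4 d t F_u; upper limit = 2.4 × 16 × 20 × 410 / 1000 = 314.9 kN.
Edge bolt: l_c = 35 − 18/2 = 26 mm → 1.2 × 26 × 20 × 410 / 1000 = 255.8 → r_n = 255.8 kN.
Interior bolts: l_c = 65 − 18 = 47 mm → 1.2 × 47 × 20 × 410 / 1000 = 462.5 → r_n = 314.9 kN.
R_n = 1 × 255.8 + 1 × 314.9 = 570.7 kN.
Allowable strength R_n/Ω = 570.7 / 2 = 285 kN.

285 kN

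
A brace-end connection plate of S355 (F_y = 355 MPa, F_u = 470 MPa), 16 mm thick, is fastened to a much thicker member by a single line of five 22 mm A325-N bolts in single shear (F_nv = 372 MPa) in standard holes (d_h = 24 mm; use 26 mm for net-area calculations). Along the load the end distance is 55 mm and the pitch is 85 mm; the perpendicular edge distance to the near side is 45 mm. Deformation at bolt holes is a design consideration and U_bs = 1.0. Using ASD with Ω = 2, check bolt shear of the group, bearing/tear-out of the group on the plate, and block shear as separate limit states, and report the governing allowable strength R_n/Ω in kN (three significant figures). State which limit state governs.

354 kN (bolt shear governs)

Bolt shear: A_b = π·22²/4 = 380.1 mm²; R_n = 372 × 380.1 × 5 × 1 / 1000 = 707 kN → 707 / 2 = 354 kN.
Bearing: edge l_c = 43, r_n = 388 kN; interior l_c = 61, r_n = 397.1 kN; R_n = 388 + 4·397.1 = 1976 kN → 988 kN.
Block shear: A_gv = 6320, A_nv = 4448, A_nt = 512 mm²; R_n = min(0.6F_uA_nv, 0.6F_yA_gv) + U_bs·F_u·A_nt = 1495 kN → 747 kN.
Bolt shear governs: 354 kN.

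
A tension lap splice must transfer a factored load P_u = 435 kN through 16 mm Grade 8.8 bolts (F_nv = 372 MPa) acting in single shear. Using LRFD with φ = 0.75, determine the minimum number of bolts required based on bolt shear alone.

8 bolts

A_b = π·16²/4 = 201.1 mm².
Per-bolt design strength φR_n = 0.75 × 372 × 201.1 × 1 / 1000 = 56.1 kN.
n ≥ 435 / 56.1 = 7.755 → use 8 bolts.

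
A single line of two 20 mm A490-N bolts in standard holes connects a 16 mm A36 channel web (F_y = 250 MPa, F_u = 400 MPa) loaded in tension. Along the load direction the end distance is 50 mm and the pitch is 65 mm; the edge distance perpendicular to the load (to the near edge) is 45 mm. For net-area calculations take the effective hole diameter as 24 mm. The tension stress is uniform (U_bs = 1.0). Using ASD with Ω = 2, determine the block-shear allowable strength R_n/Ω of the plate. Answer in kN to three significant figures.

244 kN

Shear plane L_v = 50 + 1·65 = 115 mm; A_gv = 115 × 16 = 1840 mm².
A_nv = (115 − 1.5·24) × 16 = 1264 mm².
A_nt = (45 − 0.5·24) × 16 = 528 mm².
0.6 F_u A_nv = 303.4 kN; 0.6 F_y A_gv = 276 kN → shear yielding governs the shear term.
R_n = 276 + 1.0 × 400 × 528 / 1000 = 487.2 kN.
Allowable strength R_n/Ω = 487.2 / 2 = 244 kN.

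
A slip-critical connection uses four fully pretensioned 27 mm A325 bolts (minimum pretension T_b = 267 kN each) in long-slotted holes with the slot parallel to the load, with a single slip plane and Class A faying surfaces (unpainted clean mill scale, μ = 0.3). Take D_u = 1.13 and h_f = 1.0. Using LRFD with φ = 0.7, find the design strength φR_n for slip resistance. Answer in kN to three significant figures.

253 kN

R_n = μ · D_u · h_f · T_b · n_s · n_b = 0.3 × 1.13 × 1.0 × 267 × 1 × 4 = 362.1 kN.
Design strength φR_n = 0.7 × 362.1 = 253 kN.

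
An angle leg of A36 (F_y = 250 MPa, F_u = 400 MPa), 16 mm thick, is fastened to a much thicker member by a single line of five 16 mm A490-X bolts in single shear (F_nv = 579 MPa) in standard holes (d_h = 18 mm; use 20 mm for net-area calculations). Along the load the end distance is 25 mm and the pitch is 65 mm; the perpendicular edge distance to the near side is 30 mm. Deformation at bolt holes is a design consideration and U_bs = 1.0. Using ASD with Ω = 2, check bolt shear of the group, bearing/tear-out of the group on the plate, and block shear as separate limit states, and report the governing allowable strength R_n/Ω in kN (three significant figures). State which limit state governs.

291 kN (bolt shear governs)

Bolt shear: A_b = π·16²/4 = 201.1 mm²; R_n = 579 × 201.1 × 5 × 1 / 1000 = 582.1 kN → 582.1 / 2 = 291 kN.
Bearing: edge l_c = 16, r_n = 122.9 kN; interior l_c = 47, r_n = 245.8 kN; R_n = 122.9 + 4·245.8 = 1106 kN → 553 kN.
Block shear: A_gv = 4560, A_nv = 3120, A_nt = 320 mm²; R_n = min(0.6F_uA_nv, 0.6F_yA_gv) + U_bs·F_u·A_nt = 812 kN → 406 kN.
Bolt shear governs: 291 kN.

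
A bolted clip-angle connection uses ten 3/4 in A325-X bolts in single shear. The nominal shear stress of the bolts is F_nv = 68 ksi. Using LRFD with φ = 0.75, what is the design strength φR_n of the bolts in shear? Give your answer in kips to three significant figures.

225 kips

A_b = π × 0.75² / 4 = 0.4418 in².
R_n = F_nv · A_b · n · n_s = 68 × 0.4418 × 10 × 1 = 300.4 kips.
Design strength φR_n = 0.75 × 300.4 = 225 kips.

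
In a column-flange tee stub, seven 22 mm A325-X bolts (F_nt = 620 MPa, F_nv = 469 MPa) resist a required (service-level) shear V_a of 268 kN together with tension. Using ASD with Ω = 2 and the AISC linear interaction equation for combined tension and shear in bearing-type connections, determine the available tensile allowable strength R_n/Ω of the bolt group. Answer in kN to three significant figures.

718 kN

A_b = π·22²/4 = 380.1 mm²; f_rv = 268 × 1000 / (7 × 380.1) = 100.7 MPa.
F'_nt = 1.3 F_nt − (Ω F_nt / F_nv) f_rv = 1.3·620 − (2·620/469)·100.7 = 539.7 MPa, capped at F_nt → F'_nt = 539.7 MPa.
R_n = F'_nt · A_b · n = 539.7 × 380.1 × 7 / 1000 = 1436 kN.
Allowable strength R_n/Ω = 1436 / 2 = 718 kN.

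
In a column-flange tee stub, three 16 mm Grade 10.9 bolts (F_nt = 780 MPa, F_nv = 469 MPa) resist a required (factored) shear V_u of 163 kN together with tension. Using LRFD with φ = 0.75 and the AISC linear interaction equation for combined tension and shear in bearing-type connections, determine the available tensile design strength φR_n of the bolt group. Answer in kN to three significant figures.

188 kN

A_b = π·16²/4 = 201.1 mm²; f_rv = 163 × 1000 / (3 × 201.1) = 270.2 MPa.
F'_nt = 1.3 F_nt − (F_nt / φF_nv) f_rv = 1.3·780 − (780/(0.75·469))·270.2 = 414.8 MPa, capped at F_nt → F'_nt = 414.8 MPa.
R_n = F'_nt · A_b · n = 414.8 × 201.1 × 3 / 1000 = 250.2 kN.
Design strength φR_n = 0.75 × 250.2 = 188 kN.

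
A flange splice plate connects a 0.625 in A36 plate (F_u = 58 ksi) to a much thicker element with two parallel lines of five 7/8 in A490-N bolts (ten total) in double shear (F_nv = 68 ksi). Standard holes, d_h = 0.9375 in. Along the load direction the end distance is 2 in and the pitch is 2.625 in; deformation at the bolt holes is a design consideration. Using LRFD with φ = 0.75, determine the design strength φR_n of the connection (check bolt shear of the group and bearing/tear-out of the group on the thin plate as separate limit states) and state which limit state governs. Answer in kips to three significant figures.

Bolt shear: A_b = π·0.875²/4 = 0.6013 in²; R_n = 68 × 0.6013 × 10 × 2 = 817.8 kips → 0.75 × 817.8 = 613 kips.
Bearing (1.2 l_c t F_u ≤ 2.4 d t F_u): upper limit = 2.4·0.875·0.625·58 = 76.12 kips.
  Edge l_c = 2 − 0.9375/2 = 1.531 → r_n = 66.61 kips; interior l_c = 2.625 − 0.9375 = 1.688 → r_n = 73.41 kips.
  R_n,bearing = 2·66.61 + 8·73.41 = 720.5 kips → 0.75 × 720.5 = 540 kips.
Bearing governs: 540 kips.

540 kips (bearing governs)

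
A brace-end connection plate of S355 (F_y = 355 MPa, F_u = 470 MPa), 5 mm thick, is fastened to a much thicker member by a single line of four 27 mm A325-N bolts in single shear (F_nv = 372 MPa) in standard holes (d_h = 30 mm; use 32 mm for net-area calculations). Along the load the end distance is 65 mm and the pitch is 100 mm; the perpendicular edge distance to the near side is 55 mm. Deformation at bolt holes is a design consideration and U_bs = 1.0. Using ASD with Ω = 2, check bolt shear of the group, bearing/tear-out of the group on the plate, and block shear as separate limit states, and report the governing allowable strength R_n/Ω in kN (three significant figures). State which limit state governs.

Bolt shear: A_b = π·27²/4 = 572.6 mm²; R_n = 372 × 572.6 × 4 × 1 / 1000 = 852 kN → 852 / 2 = 426 kN.
Bearing: edge l_c = 50, r_n = 141 kN; interior l_c = 70, r_n = 152.3 kN; R_n = 141 + 3·152.3 = 597.8 kN → 299 kN.
Block shear: A_gv = 1825, A_nv = 1265, A_nt = 195 mm²; R_n = min(0.6F_uA_nv, 0.6F_yA_gv) + U_bs·F_u·A_nt = 448.4 kN → 224 kN.
Block shear governs: 224 kN.

224 kN (block shear governs)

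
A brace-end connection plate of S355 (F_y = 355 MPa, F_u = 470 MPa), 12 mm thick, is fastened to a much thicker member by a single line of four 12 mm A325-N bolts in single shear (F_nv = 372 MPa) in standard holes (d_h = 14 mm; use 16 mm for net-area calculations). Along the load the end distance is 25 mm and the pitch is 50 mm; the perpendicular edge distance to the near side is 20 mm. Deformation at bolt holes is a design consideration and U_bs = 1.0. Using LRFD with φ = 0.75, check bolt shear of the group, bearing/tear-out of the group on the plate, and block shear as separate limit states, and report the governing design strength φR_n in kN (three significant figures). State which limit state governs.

Bolt shear: A_b = π·12²/4 = 113.1 mm²; R_n = 372 × 113.1 × 4 × 1 / 1000 = 168.3 kN → 0.75 × 168.3 = 126 kN.
Bearing: edge l_c = 18, r_n = 121.8 kN; interior l_c = 36, r_n = 162.4 kN; R_n = 121.8 + 3·162.4 = 609.1 kN → 457 kN.
Block shear: A_gv = 2100, A_nv = 1428, A_nt = 144 mm²; R_n = min(0.6F_uA_nv, 0.6F_yA_gv) + U_bs·F_u·A_nt = 470.4 kN → 353 kN.
Bolt shear governs: 126 kN.

126 kN (bolt shear governs)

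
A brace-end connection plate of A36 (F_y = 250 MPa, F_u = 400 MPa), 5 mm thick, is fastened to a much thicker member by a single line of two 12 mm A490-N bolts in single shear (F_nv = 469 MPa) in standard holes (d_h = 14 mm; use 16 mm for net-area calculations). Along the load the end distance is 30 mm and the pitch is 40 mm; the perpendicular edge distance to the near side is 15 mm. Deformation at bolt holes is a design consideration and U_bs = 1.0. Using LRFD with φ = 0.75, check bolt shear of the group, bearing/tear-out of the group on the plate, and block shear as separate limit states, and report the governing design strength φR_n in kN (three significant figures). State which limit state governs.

Bolt shear: A_b = π·12²/4 = 113.1 mm²; R_n = 469 × 113.1 × 2 × 1 / 1000 = 106.1 kN → 0.75 × 106.1 = 79.6 kN.
Bearing: edge l_c = 23, r_n = 55.2 kN; interior l_c = 26, r_n = 57.6 kN; R_n = 55.2 + 1·57.6 = 112.8 kN → 84.6 kN.
Block shear: A_gv = 350, A_nv = 230, A_nt = 35 mm²; R_n = min(0.6F_uA_nv, 0.6F_yA_gv) + U_bs·F_u·A_nt = 66.5 kN → 49.9 kN.
Block shear governs: 49.9 kN.

49.9 kN (block shear governs)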